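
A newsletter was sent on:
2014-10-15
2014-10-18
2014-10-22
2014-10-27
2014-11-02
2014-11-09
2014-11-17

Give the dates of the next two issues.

2014-11-26, 2014-12-06

Intervals are 3, 4, 5, 6, 7, 8 days — an arithmetic progression with common difference 1.
Next gap: 9 days. 2014-11-17 + 9 days = 2014-11-26.
Next gap: 10 days. 2014-11-26 + 10 days = 2014-12-06.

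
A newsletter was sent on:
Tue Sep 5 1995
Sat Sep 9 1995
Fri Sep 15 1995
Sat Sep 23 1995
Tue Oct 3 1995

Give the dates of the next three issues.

Gaps: 4, 6, 8, 10 days — each gap is 2 larger than the previous one.
Next gap: 12 days. Tue Oct 3 1995 + 12 days = Sun Oct 15 1995.
Next gap: 14 days. Sun Oct 15 1995 + 14 days = Sun Oct 29 1995.
Next gap: 16 days. Sun Oct 29 1995 + 16 days = Tue Nov 14 1995.

Sun Oct 15 1995, Sun Oct 29 1995, Tue Nov 14 1995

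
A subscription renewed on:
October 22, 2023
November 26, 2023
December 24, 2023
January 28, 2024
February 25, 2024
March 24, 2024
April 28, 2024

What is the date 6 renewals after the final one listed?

October 27, 2024

These are Sundays at 28- or 35-day spacing (35, 28, 35, 28, 28, 35).
The pattern: 4th Sunday of the month.
May 2024 — 4th Sunday is May 26, 2024.
June 2024 — 4th Sunday is June 23, 2024.
4th Sunday of July 2024: July 28, 2024.
4th Sunday of August 2024: August 25, 2024.
4th Sunday of September 2024: September 22, 2024.
October 2024 — 4th Sunday is October 27, 2024.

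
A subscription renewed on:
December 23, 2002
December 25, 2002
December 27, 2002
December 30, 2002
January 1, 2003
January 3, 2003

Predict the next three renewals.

The gap pattern 2, 2, 3, 2, 2 repeats every 3 events.
These are the Mondays, Wednesdays and Fridays of each week.
Next Monday: January 6, 2003.
Next Wednesday: January 8, 2003.
The following Friday is January 10, 2003.

January 6, 2003; January 8, 2003; January 10, 2003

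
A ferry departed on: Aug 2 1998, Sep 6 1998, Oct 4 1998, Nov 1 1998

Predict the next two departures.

Dec 6 1998, Jan 3 1999

These are Sundays at 28- or 35-day spacing (35, 28, 28).
The pattern: 1st Sunday of the month.
December 1998 — 1st Sunday is Dec 6 1998.
1st Sunday of January 1999: Jan 3 1999.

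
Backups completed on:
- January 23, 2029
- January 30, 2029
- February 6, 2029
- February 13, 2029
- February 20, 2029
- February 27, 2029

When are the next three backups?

March 6, 2029; March 13, 2029; March 20, 2029

Every event comes 7 days after the last (7, 7, 7, 7, 7).
February 27, 2029 + 7 days = March 6, 2029.
March 6, 2029 + 7 days = March 13, 2029.
March 13, 2029 + 7 days = March 20, 2029.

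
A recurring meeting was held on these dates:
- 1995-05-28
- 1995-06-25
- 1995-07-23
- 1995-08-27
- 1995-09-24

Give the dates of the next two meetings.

All dates are Sundays, 28, 28, 35, 28 days apart.
Specifically, the 4th Sunday of each month.
4th Sunday of October 1995: 1995-10-22.
4th Sunday of November 1995: 1995-11-26.

1995-10-22, 1995-11-26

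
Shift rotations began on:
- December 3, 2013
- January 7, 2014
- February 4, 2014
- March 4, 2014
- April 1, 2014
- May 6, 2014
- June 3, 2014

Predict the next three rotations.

July 1, 2014; August 5, 2014; September 2, 2014

All dates are Tuesdays, 35, 28, 28, 28, 35, 28 days apart.
Specifically, the 1st Tuesday of each month.
July 2014 — 1st Tuesday is July 1, 2014.
August 2014 — 1st Tuesday is August 5, 2014.
1st Tuesday of September 2014: September 2, 2014.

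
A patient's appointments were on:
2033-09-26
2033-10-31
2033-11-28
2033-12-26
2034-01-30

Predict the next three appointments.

All Mondays; the gaps (35, 28, 28, 35) vary with month length.
This is the last Monday of each month.
Last Monday of February 2034: 2034-02-27.
March 2034 ends with Monday 2034-03-27.
Last Monday of April 2034: 2034-04-24.

2034-02-27, 2034-03-27, 2034-04-24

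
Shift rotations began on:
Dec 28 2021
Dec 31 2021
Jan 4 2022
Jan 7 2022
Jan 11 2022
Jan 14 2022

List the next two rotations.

Jan 18 2022, Jan 21 2022

Every event lands on a Tuesday or Friday (gaps cycle 3, 4, 3, 4, 3).
So the schedule is: every Tuesday and Friday.
Next Tuesday: Jan 18 2022.
The following Friday is Jan 21 2022.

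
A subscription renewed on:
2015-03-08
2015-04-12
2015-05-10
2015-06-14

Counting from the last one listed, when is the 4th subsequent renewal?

All dates are Sundays, 35, 28, 35 days apart.
Specifically, the 2nd Sunday of each month.
July 2015 — 2nd Sunday is 2015-07-12.
2nd Sunday of August 2015: 2015-08-09.
2nd Sunday of September 2015: 2015-09-13.
2nd Sunday of October 2015: 2015-10-11.

2015-10-11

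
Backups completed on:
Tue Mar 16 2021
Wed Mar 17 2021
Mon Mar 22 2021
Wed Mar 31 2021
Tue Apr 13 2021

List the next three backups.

Intervals are 1, 5, 9, 13 days — an arithmetic progression with common difference 4.
Next gap: 17 days. Tue Apr 13 2021 + 17 days = Fri Apr 30 2021.
Next gap: 21 days. Fri Apr 30 2021 + 21 days = Fri May 21 2021.
Next gap: 25 days. Fri May 21 2021 + 25 days = Tue Jun 15 2021.

Fri Apr 30 2021, Fri May 21 2021, Tue Jun 15 2021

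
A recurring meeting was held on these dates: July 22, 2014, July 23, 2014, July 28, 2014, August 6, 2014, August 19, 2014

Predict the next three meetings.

The spacing grows by 4 each time: 1, 5, 9, 13 days.
Next gap: 17 days. August 19, 2014 + 17 days = September 5, 2014.
Next gap: 21 days. September 5, 2014 + 21 days = September 26, 2014.
Next gap: 25 days. September 26, 2014 + 25 days = October 21, 2014.

September 5, 2014; September 26, 2014; October 21, 2014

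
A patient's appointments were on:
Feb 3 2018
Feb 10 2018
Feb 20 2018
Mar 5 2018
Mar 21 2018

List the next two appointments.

Apr 9 2018, May 1 2018

Gaps: 7, 10, 13, 16 days — each gap is 3 larger than the previous one.
Next gap: 19 days. Mar 21 2018 + 19 days = Apr 9 2018.
Next gap: 22 days. Apr 9 2018 + 22 days = May 1 2018.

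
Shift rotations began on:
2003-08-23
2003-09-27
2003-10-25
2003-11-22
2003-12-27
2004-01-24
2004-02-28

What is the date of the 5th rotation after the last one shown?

2004-07-24

Gaps: 35, 28, 28, 35, 28, 35 days — a mix of 28 and 35. Every date is a Saturday.
Each is the 4th Saturday of its month.
4th Saturday of March 2004: 2004-03-27.
4th Saturday of April 2004: 2004-04-24.
May 2004 — 4th Saturday is 2004-05-22.
4th Saturday of June 2004: 2004-06-26.
4th Saturday of July 2004: 2004-07-24.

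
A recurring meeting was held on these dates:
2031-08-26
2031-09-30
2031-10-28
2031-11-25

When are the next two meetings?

2031-12-30, 2032-01-27

These are Tuesdays with 35, 28, 28-day gaps.
Each is the final Tuesday of its month — 2031-09-30 is past the 28th, so '4th Tuesday' doesn't fit.
December 2031 ends with Tuesday 2031-12-30.
Last Tuesday of January 2032: 2032-01-27.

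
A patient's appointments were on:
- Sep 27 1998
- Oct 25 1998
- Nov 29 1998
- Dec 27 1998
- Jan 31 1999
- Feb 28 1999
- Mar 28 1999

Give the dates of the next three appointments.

Apr 25 1999, May 30 1999, Jun 27 1999

Every date is a Sunday; gaps 28, 35, 28, 35, 28, 28 days.
Each is the last Sunday of its month (at least one falls on the 29th or later, ruling out '4th Sunday').
April 1999 ends with Sunday Apr 25 1999.
Last Sunday of May 1999: May 30 1999.
Last Sunday of June 1999: Jun 27 1999.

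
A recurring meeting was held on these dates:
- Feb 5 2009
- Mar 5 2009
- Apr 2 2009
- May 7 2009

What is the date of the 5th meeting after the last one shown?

Gaps: 28, 28, 35 days — a mix of 28 and 35. Every date is a Thursday.
Each is the 1st Thursday of its month.
1st Thursday of June 2009: Jun 4 2009.
1st Thursday of July 2009: Jul 2 2009.
August 2009 — 1st Thursday is Aug 6 2009.
1st Thursday of September 2009: Sep 3 2009.
1st Thursday of October 2009: Oct 1 2009.

Oct 1 2009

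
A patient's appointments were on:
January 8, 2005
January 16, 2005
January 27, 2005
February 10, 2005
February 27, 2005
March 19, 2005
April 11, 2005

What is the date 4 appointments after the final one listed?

August 11, 2005

The spacing grows by 3 each time: 8, 11, 14, 17, 20, 23 days.
Next gap: 26 days. April 11, 2005 + 26 days = May 7, 2005.
Next gap: 29 days. May 7, 2005 + 29 days = June 5, 2005.
Next gap: 32 days. June 5, 2005 + 32 days = July 7, 2005.
Next gap: 35 days. July 7, 2005 + 35 days = August 11, 2005.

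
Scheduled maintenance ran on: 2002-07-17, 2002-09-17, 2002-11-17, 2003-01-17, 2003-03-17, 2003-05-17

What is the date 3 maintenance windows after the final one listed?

Each date is the 17th; the gaps (62, 61, 61, 59, 61) track the month lengths.
The rule is the 17th of every 2 months.
Next: July 2003 → 2003-07-17.
Next: September 2003 → 2003-09-17.
November 2003: 2003-11-17.

2003-11-17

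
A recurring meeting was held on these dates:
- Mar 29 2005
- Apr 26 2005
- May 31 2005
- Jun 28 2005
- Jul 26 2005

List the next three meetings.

These are Tuesdays with 28, 35, 28, 28-day gaps.
Each is the final Tuesday of its month — Mar 29 2005 is past the 28th, so '4th Tuesday' doesn't fit.
August 2005 ends with Tuesday Aug 30 2005.
September 2005 ends with Tuesday Sep 27 2005.
Last Tuesday of October 2005: Oct 25 2005.

Aug 30 2005, Sep 27 2005, Oct 25 2005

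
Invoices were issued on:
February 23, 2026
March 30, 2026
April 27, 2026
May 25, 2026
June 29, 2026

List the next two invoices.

All Mondays; the gaps (35, 28, 28, 35) vary with month length.
This is the last Monday of each month.
Last Monday of July 2026: July 27, 2026.
Last Monday of August 2026: August 31, 2026.

July 27, 2026; August 31, 2026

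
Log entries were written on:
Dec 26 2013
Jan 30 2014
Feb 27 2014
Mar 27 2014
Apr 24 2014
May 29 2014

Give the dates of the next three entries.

Jun 26 2014, Jul 31 2014, Aug 28 2014

These are Thursdays with 35, 28, 28, 28, 35-day gaps.
Each is the final Thursday of its month — Jan 30 2014 is past the 28th, so '4th Thursday' doesn't fit.
June 2014 ends with Thursday Jun 26 2014.
July 2014 ends with Thursday Jul 31 2014.
Last Thursday of August 2014: Aug 28 2014.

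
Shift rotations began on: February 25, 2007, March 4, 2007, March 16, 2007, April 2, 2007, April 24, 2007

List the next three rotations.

Gaps: 7, 12, 17, 22 days — each gap is 5 larger than the previous one.
Next gap: 27 days. April 24, 2007 + 27 days = May 21, 2007.
Next gap: 32 days. May 21, 2007 + 32 days = June 22, 2007.
Next gap: 37 days. June 22, 2007 + 37 days = July 29, 2007.

May 21, 2007; June 22, 2007; July 29, 2007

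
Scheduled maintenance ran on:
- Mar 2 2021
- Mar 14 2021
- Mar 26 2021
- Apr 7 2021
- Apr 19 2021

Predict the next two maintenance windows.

May 1 2021, May 13 2021

Every event comes 12 days after the last (12, 12, 12, 12).
Apr 19 2021 + 12 days = May 1 2021.
May 1 2021 + 12 days = May 13 2021.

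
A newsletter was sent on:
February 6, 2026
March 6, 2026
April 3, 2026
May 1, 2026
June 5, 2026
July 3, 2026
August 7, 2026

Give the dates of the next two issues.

Gaps: 28, 28, 28, 35, 28, 35 days — a mix of 28 and 35. Every date is a Friday.
Each is the 1st Friday of its month.
September 2026 — 1st Friday is September 4, 2026.
1st Friday of October 2026: October 2, 2026.

September 4, 2026; October 2, 2026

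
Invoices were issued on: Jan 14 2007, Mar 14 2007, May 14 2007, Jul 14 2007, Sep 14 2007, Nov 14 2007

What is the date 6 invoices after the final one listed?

Gaps: 59, 61, 61, 62, 61 days — not constant. Every event is on the 14th of the month.
Pattern: the 14th of every 2 months.
Next: January 2008 → Jan 14 2008.
March 2008: Mar 14 2008.
May 2008: May 14 2008.
July 2008: Jul 14 2008.
Next: September 2008 → Sep 14 2008.
Next: November 2008 → Nov 14 2008.

Nov 14 2008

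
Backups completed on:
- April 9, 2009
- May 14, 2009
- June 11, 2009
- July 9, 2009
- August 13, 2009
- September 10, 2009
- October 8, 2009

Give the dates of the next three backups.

November 12, 2009; December 10, 2009; January 14, 2010

Gaps: 35, 28, 28, 35, 28, 28 days — a mix of 28 and 35. Every date is a Thursday.
Each is the 2nd Thursday of its month.
2nd Thursday of November 2009: November 12, 2009.
December 2009 — 2nd Thursday is December 10, 2009.
2nd Thursday of January 2010: January 14, 2010.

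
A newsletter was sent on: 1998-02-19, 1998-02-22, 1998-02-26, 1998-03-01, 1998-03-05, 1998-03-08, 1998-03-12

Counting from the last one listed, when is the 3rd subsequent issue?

The gap pattern 3, 4, 3, 4, 3, 4 repeats every 2 events.
These are the Thursdays and Sundays of each week.
The following Sunday is 1998-03-15.
The following Thursday is 1998-03-19.
The following Sunday is 1998-03-22.

1998-03-22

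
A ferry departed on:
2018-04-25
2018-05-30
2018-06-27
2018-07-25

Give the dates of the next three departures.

These are Wednesdays with 35, 28, 28-day gaps.
Each is the final Wednesday of its month — 2018-05-30 is past the 28th, so '4th Wednesday' doesn't fit.
Last Wednesday of August 2018: 2018-08-29.
September 2018 ends with Wednesday 2018-09-26.
Last Wednesday of October 2018: 2018-10-31.

2018-08-29, 2018-09-26, 2018-10-31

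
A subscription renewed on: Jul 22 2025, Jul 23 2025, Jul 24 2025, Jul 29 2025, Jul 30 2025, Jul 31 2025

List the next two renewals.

Aug 5 2025, Aug 6 2025

Every event lands on a Tuesday or Wednesday or Thursday (gaps cycle 1, 1, 5, 1, 1).
So the schedule is: every Tuesday, Wednesday and Thursday.
The following Tuesday is Aug 5 2025.
The following Wednesday is Aug 6 2025.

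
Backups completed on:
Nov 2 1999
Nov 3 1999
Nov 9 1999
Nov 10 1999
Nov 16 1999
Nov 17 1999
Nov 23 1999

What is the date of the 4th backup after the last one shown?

Gaps: 1, 6, 1, 6, 1, 6 days — not constant, but cyclic with period 2.
The events fall on every Tuesday and Wednesday.
The following Wednesday is Nov 24 1999.
Next Tuesday: Nov 30 1999.
The following Wednesday is Dec 1 1999.
The following Tuesday is Dec 7 1999.

Dec 7 1999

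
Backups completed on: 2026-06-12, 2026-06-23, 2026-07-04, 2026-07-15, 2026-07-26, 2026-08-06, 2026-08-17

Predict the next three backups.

The spacing is 11, 11, 11, 11, 11, 11 days — always 11 days.
2026-08-17 + 11 days = 2026-08-28.
2026-08-28 + 11 days = 2026-09-08.
2026-09-08 + 11 days = 2026-09-19.

2026-08-28, 2026-09-08, 2026-09-19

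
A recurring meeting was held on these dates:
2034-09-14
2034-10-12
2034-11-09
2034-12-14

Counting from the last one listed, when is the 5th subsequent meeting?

2035-05-10

All dates are Thursdays, 28, 28, 35 days apart.
Specifically, the 2nd Thursday of each month.
2nd Thursday of January 2035: 2035-01-11.
February 2035 — 2nd Thursday is 2035-02-08.
March 2035 — 2nd Thursday is 2035-03-08.
2nd Thursday of April 2035: 2035-04-12.
May 2035 — 2nd Thursday is 2035-05-10.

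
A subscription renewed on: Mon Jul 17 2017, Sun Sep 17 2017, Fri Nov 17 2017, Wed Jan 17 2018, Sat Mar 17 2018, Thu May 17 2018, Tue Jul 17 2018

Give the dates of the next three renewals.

Gaps: 62, 61, 61, 59, 61, 61 days — not constant. Every event is on the 17th of the month.
Pattern: the 17th of every 2 months.
September 2018: Mon Sep 17 2018.
Next: November 2018 → Sat Nov 17 2018.
January 2019: Thu Jan 17 2019.

Mon Sep 17 2018, Sat Nov 17 2018, Thu Jan 17 2019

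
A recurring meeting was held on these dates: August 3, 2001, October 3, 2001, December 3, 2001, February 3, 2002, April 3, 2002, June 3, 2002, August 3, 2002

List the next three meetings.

Gaps: 61, 61, 62, 59, 61, 61 days — not constant. Every event is on the 3rd of the month.
Pattern: the 3rd of every 2 months.
October 2002: October 3, 2002.
December 2002: December 3, 2002.
February 2003: February 3, 2003.

October 3, 2002; December 3, 2002; February 3, 2003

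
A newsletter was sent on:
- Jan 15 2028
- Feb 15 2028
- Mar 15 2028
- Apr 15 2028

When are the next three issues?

May 15 2028, Jun 15 2028, Jul 15 2028

The day-of-month is always 15 (31, 29, 31 days between events).
So this recurs on the 15th of each month.
Next: May 2028 → May 15 2028.
June 2028: Jun 15 2028.
Next: July 2028 → Jul 15 2028.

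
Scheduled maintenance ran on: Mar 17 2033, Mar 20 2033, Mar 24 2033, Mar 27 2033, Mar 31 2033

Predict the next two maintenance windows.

The gap pattern 3, 4, 3, 4 repeats every 2 events.
These are the Thursdays and Sundays of each week.
The following Sunday is Apr 3 2033.
The following Thursday is Apr 7 2033.

Apr 3 2033, Apr 7 2033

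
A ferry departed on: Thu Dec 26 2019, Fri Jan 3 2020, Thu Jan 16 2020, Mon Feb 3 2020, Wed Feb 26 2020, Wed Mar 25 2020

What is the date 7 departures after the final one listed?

Wed Feb 24 2021

Gaps: 8, 13, 18, 23, 28 days — each gap is 5 larger than the previous one.
Next gap: 33 days. Wed Mar 25 2020 + 33 days = Mon Apr 27 2020.
Next gap: 38 days. Mon Apr 27 2020 + 38 days = Thu Jun 4 2020.
Next gap: 43 days. Thu Jun 4 2020 + 43 days = Fri Jul 17 2020.
Next gap: 48 days. Fri Jul 17 2020 + 48 days = Thu Sep 3 2020.
Next gap: 53 days. Thu Sep 3 2020 + 53 days = Mon Oct 26 2020.
Next gap: 58 days. Mon Oct 26 2020 + 58 days = Wed Dec 23 2020.
Next gap: 63 days. Wed Dec 23 2020 + 63 days = Wed Feb 24 2021.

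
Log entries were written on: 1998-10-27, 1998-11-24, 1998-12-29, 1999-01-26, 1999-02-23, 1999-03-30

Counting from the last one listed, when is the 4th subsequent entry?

Every date is a Tuesday; gaps 28, 35, 28, 28, 35 days.
Each is the last Tuesday of its month (at least one falls on the 29th or later, ruling out '4th Tuesday').
April 1999 ends with Tuesday 1999-04-27.
Last Tuesday of May 1999: 1999-05-25.
June 1999 ends with Tuesday 1999-06-29.
July 1999 ends with Tuesday 1999-07-27.

1999-07-27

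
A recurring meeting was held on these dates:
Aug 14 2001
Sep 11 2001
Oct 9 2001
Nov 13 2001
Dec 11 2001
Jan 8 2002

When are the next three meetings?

These are Tuesdays at 28- or 35-day spacing (28, 28, 35, 28, 28).
The pattern: 2nd Tuesday of the month.
February 2002 — 2nd Tuesday is Feb 12 2002.
March 2002 — 2nd Tuesday is Mar 12 2002.
2nd Tuesday of April 2002: Apr 9 2002.

Feb 12 2002, Mar 12 2002, Apr 9 2002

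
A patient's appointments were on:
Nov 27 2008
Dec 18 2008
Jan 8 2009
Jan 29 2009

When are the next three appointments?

Every event comes 21 days after the last (21, 21, 21).
Jan 29 2009 + 21 days = Feb 19 2009.
Feb 19 2009 + 21 days = Mar 12 2009.
Mar 12 2009 + 21 days = Apr 2 2009.

Feb 19 2009, Mar 12 2009, Apr 2 2009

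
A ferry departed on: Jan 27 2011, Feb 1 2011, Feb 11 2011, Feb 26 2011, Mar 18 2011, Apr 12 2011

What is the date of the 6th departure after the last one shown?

Intervals are 5, 10, 15, 20, 25 days — an arithmetic progression with common difference 5.
Next gap: 30 days. Apr 12 2011 + 30 days = May 12 2011.
Next gap: 35 days. May 12 2011 + 35 days = Jun 16 2011.
Next gap: 40 days. Jun 16 2011 + 40 days = Jul 26 2011.
Next gap: 45 days. Jul 26 2011 + 45 days = Sep 9 2011.
Next gap: 50 days. Sep 9 2011 + 50 days = Oct 29 2011.
Next gap: 55 days. Oct 29 2011 + 55 days = Dec 23 2011.

Dec 23 2011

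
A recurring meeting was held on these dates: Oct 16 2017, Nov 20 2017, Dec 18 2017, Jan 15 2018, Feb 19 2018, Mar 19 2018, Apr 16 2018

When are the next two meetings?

May 21 2018, Jun 18 2018

Gaps: 35, 28, 28, 35, 28, 28 days — a mix of 28 and 35. Every date is a Monday.
Each is the 3rd Monday of its month.
3rd Monday of May 2018: May 21 2018.
June 2018 — 3rd Monday is Jun 18 2018.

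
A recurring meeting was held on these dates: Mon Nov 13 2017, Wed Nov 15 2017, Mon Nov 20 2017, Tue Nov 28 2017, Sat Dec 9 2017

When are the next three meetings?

Gaps: 2, 5, 8, 11 days — each gap is 3 larger than the previous one.
Next gap: 14 days. Sat Dec 9 2017 + 14 days = Sat Dec 23 2017.
Next gap: 17 days. Sat Dec 23 2017 + 17 days = Tue Jan 9 2018.
Next gap: 20 days. Tue Jan 9 2018 + 20 days = Mon Jan 29 2018.

Sat Dec 23 2017, Tue Jan 9 2018, Mon Jan 29 2018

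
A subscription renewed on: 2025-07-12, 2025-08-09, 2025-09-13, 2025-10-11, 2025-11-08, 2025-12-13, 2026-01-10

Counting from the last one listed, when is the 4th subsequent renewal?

Gaps: 28, 35, 28, 28, 35, 28 days — a mix of 28 and 35. Every date is a Saturday.
Each is the 2nd Saturday of its month.
2nd Saturday of February 2026: 2026-02-14.
2nd Saturday of March 2026: 2026-03-14.
2nd Saturday of April 2026: 2026-04-11.
May 2026 — 2nd Saturday is 2026-05-09.

2026-05-09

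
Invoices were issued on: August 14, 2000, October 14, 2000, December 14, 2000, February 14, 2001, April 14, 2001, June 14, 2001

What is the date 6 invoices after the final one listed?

Each date is the 14th; the gaps (61, 61, 62, 59, 61) track the month lengths.
The rule is the 14th of every 2 months.
August 2001: August 14, 2001.
October 2001: October 14, 2001.
Next: December 2001 → December 14, 2001.
Next: February 2002 → February 14, 2002.
Next: April 2002 → April 14, 2002.
Next: June 2002 → June 14, 2002.

June 14, 2002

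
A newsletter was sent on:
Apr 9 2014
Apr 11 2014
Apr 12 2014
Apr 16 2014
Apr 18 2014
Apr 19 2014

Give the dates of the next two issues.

Apr 23 2014, Apr 25 2014

The gap pattern 2, 1, 4, 2, 1 repeats every 3 events.
These are the Wednesdays, Fridays and Saturdays of each week.
The following Wednesday is Apr 23 2014.
The following Friday is Apr 25 2014.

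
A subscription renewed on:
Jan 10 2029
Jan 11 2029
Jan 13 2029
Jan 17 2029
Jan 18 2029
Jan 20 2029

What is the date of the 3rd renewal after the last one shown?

Jan 27 2029

Every event lands on a Wednesday or Thursday or Saturday (gaps cycle 1, 2, 4, 1, 2).
So the schedule is: every Wednesday, Thursday and Saturday.
Next Wednesday: Jan 24 2029.
The following Thursday is Jan 25 2029.
The following Saturday is Jan 27 2029.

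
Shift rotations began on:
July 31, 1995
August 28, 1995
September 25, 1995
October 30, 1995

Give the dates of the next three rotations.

Every date is a Monday; gaps 28, 28, 35 days.
Each is the last Monday of its month (at least one falls on the 29th or later, ruling out '4th Monday').
Last Monday of November 1995: November 27, 1995.
December 1995 ends with Monday December 25, 1995.
January 1996 ends with Monday January 29, 1996.

November 27, 1995; December 25, 1995; January 29, 1996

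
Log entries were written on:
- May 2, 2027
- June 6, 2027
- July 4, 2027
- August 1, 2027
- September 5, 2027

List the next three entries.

October 3, 2027; November 7, 2027; December 5, 2027

All dates are Sundays, 35, 28, 28, 35 days apart.
Specifically, the 1st Sunday of each month.
1st Sunday of October 2027: October 3, 2027.
1st Sunday of November 2027: November 7, 2027.
1st Sunday of December 2027: December 5, 2027.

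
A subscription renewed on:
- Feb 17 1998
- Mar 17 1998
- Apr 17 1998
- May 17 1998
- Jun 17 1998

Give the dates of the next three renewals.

Each date is the 17th; the gaps (28, 31, 30, 31) track the month lengths.
The rule is the 17th of each month.
Next: July 1998 → Jul 17 1998.
Next: August 1998 → Aug 17 1998.
Next: September 1998 → Sep 17 1998.

Jul 17 1998, Aug 17 1998, Sep 17 1998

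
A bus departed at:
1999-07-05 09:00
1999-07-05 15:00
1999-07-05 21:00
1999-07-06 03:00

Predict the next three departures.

Spacing: 6, 6, 6 h — constant 6 h.
1999-07-06 03:00 + 6 h = 1999-07-06 09:00.
1999-07-06 09:00 + 6 h = 1999-07-06 15:00.
1999-07-06 15:00 + 6 h = 1999-07-06 21:00.

1999-07-06 09:00, 1999-07-06 15:00, 1999-07-06 21:00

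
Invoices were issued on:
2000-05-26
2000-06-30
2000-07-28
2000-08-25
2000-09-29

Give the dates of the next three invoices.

2000-10-27, 2000-11-24, 2000-12-29

All Fridays; the gaps (35, 28, 28, 35) vary with month length.
This is the last Friday of each month.
Last Friday of October 2000: 2000-10-27.
November 2000 ends with Friday 2000-11-24.
December 2000 ends with Friday 2000-12-29.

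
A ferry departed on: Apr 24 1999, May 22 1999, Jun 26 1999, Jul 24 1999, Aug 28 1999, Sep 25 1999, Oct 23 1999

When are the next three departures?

Nov 27 1999, Dec 25 1999, Jan 22 2000

These are Saturdays at 28- or 35-day spacing (28, 35, 28, 35, 28, 28).
The pattern: 4th Saturday of the month.
4th Saturday of November 1999: Nov 27 1999.
4th Saturday of December 1999: Dec 25 1999.
4th Saturday of January 2000: Jan 22 2000.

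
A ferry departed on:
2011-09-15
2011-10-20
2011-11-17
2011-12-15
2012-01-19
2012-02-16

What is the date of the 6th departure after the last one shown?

All dates are Thursdays, 35, 28, 28, 35, 28 days apart.
Specifically, the 3rd Thursday of each month.
March 2012 — 3rd Thursday is 2012-03-15.
3rd Thursday of April 2012: 2012-04-19.
May 2012 — 3rd Thursday is 2012-05-17.
3rd Thursday of June 2012: 2012-06-21.
July 2012 — 3rd Thursday is 2012-07-19.
3rd Thursday of August 2012: 2012-08-16.

2012-08-16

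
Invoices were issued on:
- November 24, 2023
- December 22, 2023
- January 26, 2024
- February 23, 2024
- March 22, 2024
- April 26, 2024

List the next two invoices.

Gaps: 28, 35, 28, 28, 35 days — a mix of 28 and 35. Every date is a Friday.
Each is the 4th Friday of its month.
4th Friday of May 2024: May 24, 2024.
June 2024 — 4th Friday is June 28, 2024.

May 24, 2024; June 28, 2024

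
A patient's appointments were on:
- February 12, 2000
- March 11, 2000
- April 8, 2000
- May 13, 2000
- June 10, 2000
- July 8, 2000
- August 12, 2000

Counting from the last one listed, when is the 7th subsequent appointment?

March 10, 2001

All dates are Saturdays, 28, 28, 35, 28, 28, 35 days apart.
Specifically, the 2nd Saturday of each month.
September 2000 — 2nd Saturday is September 9, 2000.
October 2000 — 2nd Saturday is October 14, 2000.
2nd Saturday of November 2000: November 11, 2000.
2nd Saturday of December 2000: December 9, 2000.
2nd Saturday of January 2001: January 13, 2001.
2nd Saturday of February 2001: February 10, 2001.
March 2001 — 2nd Saturday is March 10, 2001.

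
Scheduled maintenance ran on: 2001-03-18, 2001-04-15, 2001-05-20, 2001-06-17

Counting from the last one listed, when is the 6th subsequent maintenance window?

2001-12-16

Gaps: 28, 35, 28 days — a mix of 28 and 35. Every date is a Sunday.
Each is the 3rd Sunday of its month.
3rd Sunday of July 2001: 2001-07-15.
3rd Sunday of August 2001: 2001-08-19.
September 2001 — 3rd Sunday is 2001-09-16.
3rd Sunday of October 2001: 2001-10-21.
3rd Sunday of November 2001: 2001-11-18.
December 2001 — 3rd Sunday is 2001-12-16.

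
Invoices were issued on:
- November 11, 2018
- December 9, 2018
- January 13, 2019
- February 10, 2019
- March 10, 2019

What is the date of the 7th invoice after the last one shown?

Gaps: 28, 35, 28, 28 days — a mix of 28 and 35. Every date is a Sunday.
Each is the 2nd Sunday of its month.
2nd Sunday of April 2019: April 14, 2019.
May 2019 — 2nd Sunday is May 12, 2019.
June 2019 — 2nd Sunday is June 9, 2019.
July 2019 — 2nd Sunday is July 14, 2019.
August 2019 — 2nd Sunday is August 11, 2019.
2nd Sunday of September 2019: September 8, 2019.
October 2019 — 2nd Sunday is October 13, 2019.

October 13, 2019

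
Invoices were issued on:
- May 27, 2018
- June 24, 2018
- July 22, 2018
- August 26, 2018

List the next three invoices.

Gaps: 28, 28, 35 days — a mix of 28 and 35. Every date is a Sunday.
Each is the 4th Sunday of its month.
September 2018 — 4th Sunday is September 23, 2018.
4th Sunday of October 2018: October 28, 2018.
November 2018 — 4th Sunday is November 25, 2018.

September 23, 2018; October 28, 2018; November 25, 2018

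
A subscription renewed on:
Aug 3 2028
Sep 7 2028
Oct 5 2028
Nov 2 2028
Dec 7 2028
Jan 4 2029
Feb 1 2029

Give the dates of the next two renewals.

Mar 1 2029, Apr 5 2029

Gaps: 35, 28, 28, 35, 28, 28 days — a mix of 28 and 35. Every date is a Thursday.
Each is the 1st Thursday of its month.
1st Thursday of March 2029: Mar 1 2029.
April 2029 — 1st Thursday is Apr 5 2029.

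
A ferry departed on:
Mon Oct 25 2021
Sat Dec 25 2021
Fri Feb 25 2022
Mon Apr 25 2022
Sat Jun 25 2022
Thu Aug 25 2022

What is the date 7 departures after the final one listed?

Each date is the 25th; the gaps (61, 62, 59, 61, 61) track the month lengths.
The rule is the 25th of every 2 months.
Next: October 2022 → Tue Oct 25 2022.
December 2022: Sun Dec 25 2022.
Next: February 2023 → Sat Feb 25 2023.
April 2023: Tue Apr 25 2023.
Next: June 2023 → Sun Jun 25 2023.
August 2023: Fri Aug 25 2023.
October 2023: Wed Oct 25 2023.

Wed Oct 25 2023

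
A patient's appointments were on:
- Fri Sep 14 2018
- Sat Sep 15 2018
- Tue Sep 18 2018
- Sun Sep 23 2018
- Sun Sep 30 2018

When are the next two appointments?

Tue Oct 9 2018, Sat Oct 20 2018

The spacing grows by 2 each time: 1, 3, 5, 7 days.
Next gap: 9 days. Sun Sep 30 2018 + 9 days = Tue Oct 9 2018.
Next gap: 11 days. Tue Oct 9 2018 + 11 days = Sat Oct 20 2018.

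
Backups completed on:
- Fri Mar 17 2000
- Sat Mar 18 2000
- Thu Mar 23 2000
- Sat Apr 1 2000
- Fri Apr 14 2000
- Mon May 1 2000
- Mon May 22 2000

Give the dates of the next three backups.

Fri Jun 16 2000, Sat Jul 15 2000, Thu Aug 17 2000

The spacing grows by 4 each time: 1, 5, 9, 13, 17, 21 days.
Next gap: 25 days. Mon May 22 2000 + 25 days = Fri Jun 16 2000.
Next gap: 29 days. Fri Jun 16 2000 + 29 days = Sat Jul 15 2000.
Next gap: 33 days. Sat Jul 15 2000 + 33 days = Thu Aug 17 2000.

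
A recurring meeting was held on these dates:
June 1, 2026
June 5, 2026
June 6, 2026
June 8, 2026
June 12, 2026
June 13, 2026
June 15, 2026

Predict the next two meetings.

June 19, 2026; June 20, 2026

Every event lands on a Monday or Friday or Saturday (gaps cycle 4, 1, 2, 4, 1, 2).
So the schedule is: every Monday, Friday and Saturday.
The following Friday is June 19, 2026.
Next Saturday: June 20, 2026.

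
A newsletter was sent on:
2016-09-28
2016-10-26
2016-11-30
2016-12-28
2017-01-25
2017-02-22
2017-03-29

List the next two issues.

Every date is a Wednesday; gaps 28, 35, 28, 28, 28, 35 days.
Each is the last Wednesday of its month (at least one falls on the 29th or later, ruling out '4th Wednesday').
Last Wednesday of April 2017: 2017-04-26.
Last Wednesday of May 2017: 2017-05-31.

2017-04-26, 2017-05-31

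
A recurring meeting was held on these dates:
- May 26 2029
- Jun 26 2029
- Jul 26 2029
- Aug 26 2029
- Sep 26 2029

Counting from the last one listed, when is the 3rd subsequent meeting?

Dec 26 2029

The day-of-month is always 26 (31, 30, 31, 31 days between events).
So this recurs on the 26th of each month.
Next: October 2029 → Oct 26 2029.
Next: November 2029 → Nov 26 2029.
December 2029: Dec 26 2029.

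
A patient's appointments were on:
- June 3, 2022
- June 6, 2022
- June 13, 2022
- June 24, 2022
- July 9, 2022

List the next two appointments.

July 28, 2022; August 20, 2022

Gaps: 3, 7, 11, 15 days — each gap is 4 larger than the previous one.
Next gap: 19 days. July 9, 2022 + 19 days = July 28, 2022.
Next gap: 23 days. July 28, 2022 + 23 days = August 20, 2022.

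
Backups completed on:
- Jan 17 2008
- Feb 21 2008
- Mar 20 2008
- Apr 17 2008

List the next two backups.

May 15 2008, Jun 19 2008

These are Thursdays at 28- or 35-day spacing (35, 28, 28).
The pattern: 3rd Thursday of the month.
3rd Thursday of May 2008: May 15 2008.
June 2008 — 3rd Thursday is Jun 19 2008.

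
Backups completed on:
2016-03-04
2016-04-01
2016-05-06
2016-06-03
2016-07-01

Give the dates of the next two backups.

2016-08-05, 2016-09-02

Gaps: 28, 35, 28, 28 days — a mix of 28 and 35. Every date is a Friday.
Each is the 1st Friday of its month.
1st Friday of August 2016: 2016-08-05.
1st Friday of September 2016: 2016-09-02.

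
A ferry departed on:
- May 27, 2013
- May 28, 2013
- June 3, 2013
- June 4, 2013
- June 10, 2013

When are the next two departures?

June 11, 2013; June 17, 2013

Gaps: 1, 6, 1, 6 days — not constant, but cyclic with period 2.
The events fall on every Monday and Tuesday.
The following Tuesday is June 11, 2013.
Next Monday: June 17, 2013.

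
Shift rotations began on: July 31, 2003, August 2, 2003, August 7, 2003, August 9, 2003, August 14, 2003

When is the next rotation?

The gap pattern 2, 5, 2, 5 repeats every 2 events.
These are the Thursdays and Saturdays of each week.
The following Saturday is August 16, 2003.

August 16, 2003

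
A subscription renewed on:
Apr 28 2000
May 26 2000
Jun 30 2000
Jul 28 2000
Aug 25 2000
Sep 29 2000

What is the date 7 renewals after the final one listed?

Apr 27 2001

These are Fridays with 28, 35, 28, 28, 35-day gaps.
Each is the final Friday of its month — Jun 30 2000 is past the 28th, so '4th Friday' doesn't fit.
Last Friday of October 2000: Oct 27 2000.
Last Friday of November 2000: Nov 24 2000.
December 2000 ends with Friday Dec 29 2000.
January 2001 ends with Friday Jan 26 2001.
February 2001 ends with Friday Feb 23 2001.
March 2001 ends with Friday Mar 30 2001.
Last Friday of April 2001: Apr 27 2001.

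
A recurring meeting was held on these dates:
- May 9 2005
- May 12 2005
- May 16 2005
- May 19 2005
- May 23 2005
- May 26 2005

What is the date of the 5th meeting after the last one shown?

Every event lands on a Monday or Thursday (gaps cycle 3, 4, 3, 4, 3).
So the schedule is: every Monday and Thursday.
Next Monday: May 30 2005.
Next Thursday: Jun 2 2005.
Next Monday: Jun 6 2005.
The following Thursday is Jun 9 2005.
The following Monday is Jun 13 2005.

Jun 13 2005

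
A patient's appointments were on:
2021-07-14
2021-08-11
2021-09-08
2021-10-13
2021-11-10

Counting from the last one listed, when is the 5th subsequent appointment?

These are Wednesdays at 28- or 35-day spacing (28, 28, 35, 28).
The pattern: 2nd Wednesday of the month.
December 2021 — 2nd Wednesday is 2021-12-08.
January 2022 — 2nd Wednesday is 2022-01-12.
2nd Wednesday of February 2022: 2022-02-09.
March 2022 — 2nd Wednesday is 2022-03-09.
April 2022 — 2nd Wednesday is 2022-04-13.

2022-04-13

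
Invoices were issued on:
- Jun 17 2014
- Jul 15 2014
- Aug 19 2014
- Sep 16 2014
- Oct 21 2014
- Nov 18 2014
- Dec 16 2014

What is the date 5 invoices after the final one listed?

All dates are Tuesdays, 28, 35, 28, 35, 28, 28 days apart.
Specifically, the 3rd Tuesday of each month.
3rd Tuesday of January 2015: Jan 20 2015.
3rd Tuesday of February 2015: Feb 17 2015.
March 2015 — 3rd Tuesday is Mar 17 2015.
April 2015 — 3rd Tuesday is Apr 21 2015.
May 2015 — 3rd Tuesday is May 19 2015.

May 19 2015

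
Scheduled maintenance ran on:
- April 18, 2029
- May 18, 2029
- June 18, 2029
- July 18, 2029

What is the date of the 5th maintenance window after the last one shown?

Each date is the 18th; the gaps (30, 31, 30) track the month lengths.
The rule is the 18th of each month.
August 2029: August 18, 2029.
Next: September 2029 → September 18, 2029.
October 2029: October 18, 2029.
Next: November 2029 → November 18, 2029.
December 2029: December 18, 2029.

December 18, 2029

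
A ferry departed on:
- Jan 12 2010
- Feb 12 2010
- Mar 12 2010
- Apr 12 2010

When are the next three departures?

May 12 2010, Jun 12 2010, Jul 12 2010

The day-of-month is always 12 (31, 28, 31 days between events).
So this recurs on the 12th of each month.
May 2010: May 12 2010.
June 2010: Jun 12 2010.
July 2010: Jul 12 2010.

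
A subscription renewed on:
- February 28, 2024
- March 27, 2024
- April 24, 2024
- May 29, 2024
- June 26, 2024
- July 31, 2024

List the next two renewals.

August 28, 2024; September 25, 2024

All Wednesdays; the gaps (28, 28, 35, 28, 35) vary with month length.
This is the last Wednesday of each month.
Last Wednesday of August 2024: August 28, 2024.
Last Wednesday of September 2024: September 25, 2024.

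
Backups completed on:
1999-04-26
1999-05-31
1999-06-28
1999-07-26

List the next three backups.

Every date is a Monday; gaps 35, 28, 28 days.
Each is the last Monday of its month (at least one falls on the 29th or later, ruling out '4th Monday').
Last Monday of August 1999: 1999-08-30.
September 1999 ends with Monday 1999-09-27.
Last Monday of October 1999: 1999-10-25.

1999-08-30, 1999-09-27, 1999-10-25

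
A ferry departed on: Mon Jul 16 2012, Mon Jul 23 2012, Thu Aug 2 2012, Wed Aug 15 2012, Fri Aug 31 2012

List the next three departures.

Intervals are 7, 10, 13, 16 days — an arithmetic progression with common difference 3.
Next gap: 19 days. Fri Aug 31 2012 + 19 days = Wed Sep 19 2012.
Next gap: 22 days. Wed Sep 19 2012 + 22 days = Thu Oct 11 2012.
Next gap: 25 days. Thu Oct 11 2012 + 25 days = Mon Nov 5 2012.

Wed Sep 19 2012, Thu Oct 11 2012, Mon Nov 5 2012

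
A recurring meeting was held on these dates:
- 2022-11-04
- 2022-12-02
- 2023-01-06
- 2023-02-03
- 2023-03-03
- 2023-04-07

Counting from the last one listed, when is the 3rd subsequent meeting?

These are Fridays at 28- or 35-day spacing (28, 35, 28, 28, 35).
The pattern: 1st Friday of the month.
1st Friday of May 2023: 2023-05-05.
1st Friday of June 2023: 2023-06-02.
July 2023 — 1st Friday is 2023-07-07.

2023-07-07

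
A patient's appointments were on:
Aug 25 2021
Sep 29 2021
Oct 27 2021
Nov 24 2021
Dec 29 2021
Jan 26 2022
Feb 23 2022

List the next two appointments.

Every date is a Wednesday; gaps 35, 28, 28, 35, 28, 28 days.
Each is the last Wednesday of its month (at least one falls on the 29th or later, ruling out '4th Wednesday').
March 2022 ends with Wednesday Mar 30 2022.
Last Wednesday of April 2022: Apr 27 2022.

Mar 30 2022, Apr 27 2022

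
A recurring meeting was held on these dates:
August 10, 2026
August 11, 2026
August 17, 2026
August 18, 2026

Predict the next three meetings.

August 24, 2026; August 25, 2026; August 31, 2026

The gap pattern 1, 6, 1 repeats every 2 events.
These are the Mondays and Tuesdays of each week.
Next Monday: August 24, 2026.
The following Tuesday is August 25, 2026.
Next Monday: August 31, 2026.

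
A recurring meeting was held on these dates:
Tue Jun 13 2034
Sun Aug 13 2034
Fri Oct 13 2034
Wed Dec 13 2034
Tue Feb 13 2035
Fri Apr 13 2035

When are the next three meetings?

Each date is the 13th; the gaps (61, 61, 61, 62, 59) track the month lengths.
The rule is the 13th of every 2 months.
June 2035: Wed Jun 13 2035.
Next: August 2035 → Mon Aug 13 2035.
Next: October 2035 → Sat Oct 13 2035.

Wed Jun 13 2035, Mon Aug 13 2035, Sat Oct 13 2035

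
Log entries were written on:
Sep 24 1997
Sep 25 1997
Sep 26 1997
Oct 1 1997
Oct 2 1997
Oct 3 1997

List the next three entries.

The gap pattern 1, 1, 5, 1, 1 repeats every 3 events.
These are the Wednesdays, Thursdays and Fridays of each week.
The following Wednesday is Oct 8 1997.
Next Thursday: Oct 9 1997.
Next Friday: Oct 10 1997.

Oct 8 1997, Oct 9 1997, Oct 10 1997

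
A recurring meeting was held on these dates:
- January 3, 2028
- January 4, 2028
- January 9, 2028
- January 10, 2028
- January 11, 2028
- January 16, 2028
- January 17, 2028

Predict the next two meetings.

Every event lands on a Monday or Tuesday or Sunday (gaps cycle 1, 5, 1, 1, 5, 1).
So the schedule is: every Monday, Tuesday and Sunday.
Next Tuesday: January 18, 2028.
The following Sunday is January 23, 2028.

January 18, 2028; January 23, 2028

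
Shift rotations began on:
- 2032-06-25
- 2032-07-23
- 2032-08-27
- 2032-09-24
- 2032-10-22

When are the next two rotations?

These are Fridays at 28- or 35-day spacing (28, 35, 28, 28).
The pattern: 4th Friday of the month.
4th Friday of November 2032: 2032-11-26.
December 2032 — 4th Friday is 2032-12-24.

2032-11-26, 2032-12-24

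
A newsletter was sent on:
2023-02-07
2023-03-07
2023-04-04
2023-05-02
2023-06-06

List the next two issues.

2023-07-04, 2023-08-01

Gaps: 28, 28, 28, 35 days — a mix of 28 and 35. Every date is a Tuesday.
Each is the 1st Tuesday of its month.
1st Tuesday of July 2023: 2023-07-04.
1st Tuesday of August 2023: 2023-08-01.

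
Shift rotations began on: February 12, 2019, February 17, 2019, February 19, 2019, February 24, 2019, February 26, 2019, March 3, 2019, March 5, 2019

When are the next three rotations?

March 10, 2019; March 12, 2019; March 17, 2019

The gap pattern 5, 2, 5, 2, 5, 2 repeats every 2 events.
These are the Tuesdays and Sundays of each week.
Next Sunday: March 10, 2019.
Next Tuesday: March 12, 2019.
The following Sunday is March 17, 2019.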